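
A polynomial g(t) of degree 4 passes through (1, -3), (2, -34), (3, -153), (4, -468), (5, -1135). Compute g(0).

Write g(t) = at^4 + bt^3 + ct^2 + dt + e. Substituting each data point gives a linear system:
  a + b + c + d + e = -3
  16a + 8b + 4c + 2d + e = -34
  81a + 27b + 9c + 3d + e = -153
  256a + 64b + 16c + 4d + e = -468
  625a + 125b + 25c + 5d + e = -1135
Solving the system yields a = -2, b = 2, c = -6, d = 3, e = 0.
So g(t) = -2t⁴ + 2t³ - 6t² + 3t.
Then g(0) = 0.

0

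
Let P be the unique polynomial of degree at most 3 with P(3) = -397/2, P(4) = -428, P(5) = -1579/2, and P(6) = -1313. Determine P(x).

P(x) = -5x^3 - 6x^2 - (5/2)x - 2

Write P(x) = ax^3 + bx^2 + cx + d. Substituting each data point gives a linear system:
  27a + 9b + 3c + d = -397/2
  64a + 16b + 4c + d = -428
  125a + 25b + 5c + d = -1579/2
  216a + 36b + 6c + d = -1313
Solving the system yields a = -5, b = -6, c = -5/2, d = -2.
So P(x) = -5x^3 - 6x^2 - (5/2)x - 2.
Check: P(3) = -397/2. ✓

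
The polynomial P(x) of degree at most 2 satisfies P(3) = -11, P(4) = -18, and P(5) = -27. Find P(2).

Forward differences of the values at x = 3, 4, 5:
  P  : -11  -18  -27
  Δ  : -7  -9
  Δ^2: -2
The second differences are constant, confirming degree 2.
Interpolating (Newton forward form) and evaluating at x = 2 gives P(2) = -6.

-6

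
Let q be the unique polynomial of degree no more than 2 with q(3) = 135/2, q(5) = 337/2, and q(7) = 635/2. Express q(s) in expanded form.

q(s) = 6s^2 + (5/2)s + 6

Write q(s) = as^2 + bs + c. Substituting each data point gives a linear system:
  9a + 3b + c = 135/2
  25a + 5b + c = 337/2
  49a + 7b + c = 635/2
Solving the system yields a = 6, b = 5/2, c = 6.
So q(s) = 6s² + (5/2)s + 6.
Check: q(5) = 337/2. ✓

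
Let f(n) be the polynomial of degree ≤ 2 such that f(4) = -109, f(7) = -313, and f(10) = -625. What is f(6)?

Write f(n) = an^2 + bn + c. Substituting each data point gives a linear system:
  16a + 4b + c = -109
  49a + 7b + c = -313
  100a + 10b + c = -625
Solving the system yields a = -6, b = -2, c = -5.
So f(n) = -6n² - 2n - 5.
Then f(6) = -233.

-233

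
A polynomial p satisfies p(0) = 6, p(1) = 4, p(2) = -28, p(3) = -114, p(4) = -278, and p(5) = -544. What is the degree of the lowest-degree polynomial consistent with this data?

Forward differences of the values at x = 0, 1, 2, 3, 4, 5:
  p  : 6  4  -28  -114  -278  -544
  Δ  : -2  -32  -86  -164  -266
  Δ^2: -30  -54  -78  -102
  Δ^3: -24  -24  -24
  Δ^4: 0  0
  Δ^5: 0
The third differences are constant (-24) and nonzero, while all higher differences vanish, so the minimal degree is 3.

3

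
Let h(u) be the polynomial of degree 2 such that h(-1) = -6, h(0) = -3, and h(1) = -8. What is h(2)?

-21

Write h(u) = au^2 + bu + c. Substituting each data point gives a linear system:
  a - b + c = -6
  c = -3
  a + b + c = -8
Solving the system yields a = -4, b = -1, c = -3.
So h(u) = -4u^2 - u - 3.
Then h(2) = -21.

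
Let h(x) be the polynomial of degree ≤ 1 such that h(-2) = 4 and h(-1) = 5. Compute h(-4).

Using the Lagrange interpolation formula with nodes -2, -1:
  L_0(x) = (x + 1) / -1
  L_1(x) = (x + 2) / 1
Then h(x) = 4·L_0(x) + 5·L_1(x).
Expanding and collecting terms gives h(x) = x + 6.
Evaluating at x = -4: h(-4) = 2.

2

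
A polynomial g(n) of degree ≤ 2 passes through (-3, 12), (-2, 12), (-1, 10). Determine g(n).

Write g(n) = an^2 + bn + c. Substituting each data point gives a linear system:
  9a - 3b + c = 12
  4a - 2b + c = 12
  a - b + c = 10
Solving the system yields a = -1, b = -5, c = 6.
So g(n) = -n^2 - 5n + 6.
Check: g(-2) = 12. ✓

g(n) = -n^2 - 5n + 6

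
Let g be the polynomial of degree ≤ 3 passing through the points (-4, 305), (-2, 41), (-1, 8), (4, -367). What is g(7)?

Write g(s) = as^3 + bs^2 + cs + d. Substituting each data point gives a linear system:
  -64a + 16b - 4c + d = 305
  -8a + 4b - 2c + d = 41
  -a + b - c + d = 8
  64a + 16b + 4c + d = -367
Solving the system yields a = -5, b = -2, c = -4, d = 1.
So g(s) = -5s^3 - 2s^2 - 4s + 1.
Then g(7) = -1840.

-1840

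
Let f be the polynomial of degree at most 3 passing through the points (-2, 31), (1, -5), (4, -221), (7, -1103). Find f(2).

Using the Lagrange interpolation formula with nodes -2, 1, 4, 7:
  L_0(t) = (t - 1)(t - 4)(t - 7) / -162
  L_1(t) = (t + 2)(t - 4)(t - 7) / 54
  L_2(t) = (t + 2)(t - 1)(t - 7) / -54
  L_3(t) = (t + 2)(t - 1)(t - 4) / 162
Then f(t) = 31·L_0(t) - 5·L_1(t) - 221·L_2(t) - 1103·L_3(t).
Expanding and collecting terms gives f(t) = -3t³ - t² - 4t + 3.
Evaluating at t = 2: f(2) = -33.

-33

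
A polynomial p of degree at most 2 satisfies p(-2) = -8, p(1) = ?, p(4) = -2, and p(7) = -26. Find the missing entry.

The 3 known points determine the degree-2 polynomial uniquely.
Write p(x) = ax^2 + bx + c. Substituting each data point gives a linear system:
  4a - 2b + c = -8
  16a + 4b + c = -2
  49a + 7b + c = -26
Solving the system yields a = -1, b = 3, c = 2.
So p(x) = -x² + 3x + 2.
Then p(1) = 4.

4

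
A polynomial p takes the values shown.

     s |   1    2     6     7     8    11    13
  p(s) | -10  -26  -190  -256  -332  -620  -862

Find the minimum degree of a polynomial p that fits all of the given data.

Divided differences on the nodes 1, 2, 6, 7, 8, 11, 13:
  order 0: -10  -26  -190  -256  -332  -620  -862
  order 1: -16  -41  -66  -76  -96  -121
  order 2: -5  -5  -5  -5  -5
  order 3: 0  0  0  0
  order 4: 0  0  0
  order 5: 0  0
  order 6: 0
The order-2 divided differences are all -5 (nonzero) and every higher order vanishes, so the data lies on a polynomial of degree exactly 2.

2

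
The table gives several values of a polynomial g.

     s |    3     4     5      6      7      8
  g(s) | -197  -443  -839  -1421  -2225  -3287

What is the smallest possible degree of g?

Forward differences of the values at s = 3, 4, 5, 6, 7, 8:
  g  : -197  -443  -839  -1421  -2225  -3287
  Δ  : -246  -396  -582  -804  -1062
  Δ^2: -150  -186  -222  -258
  Δ^3: -36  -36  -36
  Δ^4: 0  0
  Δ^5: 0
The third differences are constant (-36) and nonzero, while all higher differences vanish, so the minimal degree is 3.

3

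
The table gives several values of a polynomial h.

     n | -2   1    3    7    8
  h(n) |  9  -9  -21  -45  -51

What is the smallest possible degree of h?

1

Divided differences on the nodes -2, 1, 3, 7, 8:
  order 0: 9  -9  -21  -45  -51
  order 1: -6  -6  -6  -6
  order 2: 0  0  0
  order 3: 0  0
  order 4: 0
The order-1 divided differences are all -6 (nonzero) and every higher order vanishes, so the data lies on a polynomial of degree exactly 1.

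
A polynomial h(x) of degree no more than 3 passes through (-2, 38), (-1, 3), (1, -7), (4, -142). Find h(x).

h(x) = -3x^3 + 4x^2 - 2x - 6

Write h(x) = ax^3 + bx^2 + cx + d. Substituting each data point gives a linear system:
  -8a + 4b - 2c + d = 38
  -a + b - c + d = 3
  a + b + c + d = -7
  64a + 16b + 4c + d = -142
Solving the system yields a = -3, b = 4, c = -2, d = -6.
So h(x) = -3x³ + 4x² - 2x - 6.
Check: h(-2) = 38. ✓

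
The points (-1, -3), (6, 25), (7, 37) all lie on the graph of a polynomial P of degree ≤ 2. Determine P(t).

Write P(t) = at^2 + bt + c. Substituting each data point gives a linear system:
  a - b + c = -3
  36a + 6b + c = 25
  49a + 7b + c = 37
Solving the system yields a = 1, b = -1, c = -5.
So P(t) = t^2 - t - 5.
Check: P(6) = 25. ✓

P(t) = t^2 - t - 5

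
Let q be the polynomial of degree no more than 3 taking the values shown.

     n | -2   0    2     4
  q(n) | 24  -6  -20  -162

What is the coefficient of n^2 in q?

Write q(n) = an^3 + bn^2 + cn + d. Substituting each data point gives a linear system:
  -8a + 4b - 2c + d = 24
  d = -6
  8a + 4b + 2c + d = -20
  64a + 16b + 4c + d = -162
Solving the system yields a = -3, b = 2, c = 1, d = -6.
So q(n) = -3n³ + 2n² + n - 6.
The coefficient of n^2 is 2.

2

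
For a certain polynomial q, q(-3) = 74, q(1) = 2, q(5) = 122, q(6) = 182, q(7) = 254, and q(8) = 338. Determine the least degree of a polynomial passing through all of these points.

2

Divided differences on the nodes -3, 1, 5, 6, 7, 8:
  order 0: 74  2  122  182  254  338
  order 1: -18  30  60  72  84
  order 2: 6  6  6  6
  order 3: 0  0  0
  order 4: 0  0
  order 5: 0
The order-2 divided differences are all 6 (nonzero) and every higher order vanishes, so the data lies on a polynomial of degree exactly 2.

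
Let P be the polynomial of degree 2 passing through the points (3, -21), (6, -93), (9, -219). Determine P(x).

P(x) = -3x^2 + 3x - 3

Write P(x) = ax^2 + bx + c. Substituting each data point gives a linear system:
  9a + 3b + c = -21
  36a + 6b + c = -93
  81a + 9b + c = -219
Solving the system yields a = -3, b = 3, c = -3.
So P(x) = -3x^2 + 3x - 3.
Check: P(6) = -93. ✓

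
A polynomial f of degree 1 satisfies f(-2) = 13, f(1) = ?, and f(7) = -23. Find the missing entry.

1

The 2 known points determine the degree-1 polynomial uniquely.
Write f(s) = as + b. Substituting each data point gives a linear system:
  -2a + b = 13
  7a + b = -23
Solving the system yields a = -4, b = 5.
So f(s) = -4s + 5.
Then f(1) = 1.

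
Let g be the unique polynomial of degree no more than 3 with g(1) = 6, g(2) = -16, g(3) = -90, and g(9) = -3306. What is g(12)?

-8046

Using the Lagrange interpolation formula with nodes 1, 2, 3, 9:
  L_0(u) = (u - 2)(u - 3)(u - 9) / -16
  L_1(u) = (u - 1)(u - 3)(u - 9) / 7
  L_2(u) = (u - 1)(u - 2)(u - 9) / -12
  L_3(u) = (u - 1)(u - 2)(u - 3) / 336
Then g(u) = 6·L_0(u) - 16·L_1(u) - 90·L_2(u) - 3306·L_3(u).
Expanding and collecting terms gives g(u) = -5u³ + 4u² + u + 6.
Evaluating at u = 12: g(12) = -8046.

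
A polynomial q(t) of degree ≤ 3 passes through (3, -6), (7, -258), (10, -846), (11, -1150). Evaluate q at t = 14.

Write q(t) = at^3 + bt^2 + ct + d. Substituting each data point gives a linear system:
  27a + 9b + 3c + d = -6
  343a + 49b + 7c + d = -258
  1000a + 100b + 10c + d = -846
  1331a + 121b + 11c + d = -1150
Solving the system yields a = -1, b = 1, c = 6, d = -6.
So q(t) = -t^3 + t^2 + 6t - 6.
Then q(14) = -2470.

-2470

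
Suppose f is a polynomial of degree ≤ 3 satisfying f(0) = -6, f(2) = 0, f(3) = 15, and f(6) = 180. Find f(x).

f(x) = x^3 - x^2 + x - 6

Using the Lagrange interpolation formula with nodes 0, 2, 3, 6:
  L_0(x) = (x - 2)(x - 3)(x - 6) / -36
  L_1(x) = x(x - 3)(x - 6) / 8
  L_2(x) = x(x - 2)(x - 6) / -9
  L_3(x) = x(x - 2)(x - 3) / 72
Then f(x) = -6·L_0(x) + 0·L_1(x) + 15·L_2(x) + 180·L_3(x).
Expanding and collecting terms gives f(x) = x³ - x² + x - 6.
Check: f(3) = 15. ✓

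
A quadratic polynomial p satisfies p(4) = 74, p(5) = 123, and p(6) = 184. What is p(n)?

Using the Lagrange interpolation formula with nodes 4, 5, 6:
  L_0(n) = (n - 5)(n - 6) / 2
  L_1(n) = (n - 4)(n - 6) / -1
  L_2(n) = (n - 4)(n - 5) / 2
Then p(n) = 74·L_0(n) + 123·L_1(n) + 184·L_2(n).
Expanding and collecting terms gives p(n) = 6n^2 - 5n - 2.
Check: p(5) = 123. ✓

p(n) = 6n^2 - 5n - 2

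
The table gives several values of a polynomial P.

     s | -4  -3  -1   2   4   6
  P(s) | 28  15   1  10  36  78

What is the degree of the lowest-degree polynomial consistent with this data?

Divided differences on the nodes -4, -3, -1, 2, 4, 6:
  order 0: 28  15  1  10  36  78
  order 1: -13  -7  3  13  21
  order 2: 2  2  2  2
  order 3: 0  0  0
  order 4: 0  0
  order 5: 0
The order-2 divided differences are all 2 (nonzero) and every higher order vanishes, so the data lies on a polynomial of degree exactly 2.

2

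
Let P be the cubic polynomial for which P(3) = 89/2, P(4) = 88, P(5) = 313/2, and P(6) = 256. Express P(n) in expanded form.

P(n) = n^3 + (1/2)n^2 + 3n + 4

Write P(n) = an^3 + bn^2 + cn + d. Substituting each data point gives a linear system:
  27a + 9b + 3c + d = 89/2
  64a + 16b + 4c + d = 88
  125a + 25b + 5c + d = 313/2
  216a + 36b + 6c + d = 256
Solving the system yields a = 1, b = 1/2, c = 3, d = 4.
So P(n) = n^3 + (1/2)n^2 + 3n + 4.
Check: P(5) = 313/2. ✓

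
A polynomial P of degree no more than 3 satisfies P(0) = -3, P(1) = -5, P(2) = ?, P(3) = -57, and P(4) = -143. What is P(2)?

The 4 known points determine the degree-3 polynomial uniquely.
Write P(u) = au^3 + bu^2 + cu + d. Substituting each data point gives a linear system:
  d = -3
  a + b + c + d = -5
  27a + 9b + 3c + d = -57
  64a + 16b + 4c + d = -143
Solving the system yields a = -3, b = 4, c = -3, d = -3.
So P(u) = -3u^3 + 4u^2 - 3u - 3.
Then P(2) = -17.

-17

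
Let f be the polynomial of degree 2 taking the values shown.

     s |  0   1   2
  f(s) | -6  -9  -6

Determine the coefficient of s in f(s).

Write f(s) = as^2 + bs + c. Substituting each data point gives a linear system:
  c = -6
  a + b + c = -9
  4a + 2b + c = -6
Solving the system yields a = 3, b = -6, c = -6.
So f(s) = 3s^2 - 6s - 6.
The coefficient of s is -6.

-6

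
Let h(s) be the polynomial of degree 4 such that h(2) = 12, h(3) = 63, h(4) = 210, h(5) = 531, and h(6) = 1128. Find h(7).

2127

Using the Lagrange interpolation formula with nodes 2, 3, 4, 5, 6:
  L_0(s) = (s - 3)(s - 4)(s - 5)(s - 6) / 24
  L_1(s) = (s - 2)(s - 4)(s - 5)(s - 6) / -6
  L_2(s) = (s - 2)(s - 3)(s - 5)(s - 6) / 4
  L_3(s) = (s - 2)(s - 3)(s - 4)(s - 6) / -6
  L_4(s) = (s - 2)(s - 3)(s - 4)(s - 5) / 24
Then h(s) = 12·L_0(s) + 63·L_1(s) + 210·L_2(s) + 531·L_3(s) + 1128·L_4(s).
Expanding and collecting terms gives h(s) = s^4 - s^3 + 2s^2 - 5s + 6.
Evaluating at s = 7: h(7) = 2127.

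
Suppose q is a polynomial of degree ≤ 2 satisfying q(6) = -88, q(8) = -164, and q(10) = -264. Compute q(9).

-211

Write q(s) = as^2 + bs + c. Substituting each data point gives a linear system:
  36a + 6b + c = -88
  64a + 8b + c = -164
  100a + 10b + c = -264
Solving the system yields a = -3, b = 4, c = -4.
So q(s) = -3s^2 + 4s - 4.
Then q(9) = -211.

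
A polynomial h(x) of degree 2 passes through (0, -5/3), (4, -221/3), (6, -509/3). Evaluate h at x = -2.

-77/3

Using the Lagrange interpolation formula with nodes 0, 4, 6:
  L_0(x) = (x - 4)(x - 6) / 24
  L_1(x) = x(x - 6) / -8
  L_2(x) = x(x - 4) / 12
Then h(x) = -5/3·L_0(x) - 221/3·L_1(x) - 509/3·L_2(x).
Expanding and collecting terms gives h(x) = -5x^2 + 2x - 5/3.
Evaluating at x = -2: h(-2) = -77/3.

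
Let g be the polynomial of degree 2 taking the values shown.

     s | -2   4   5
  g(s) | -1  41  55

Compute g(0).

5

Using the Lagrange interpolation formula with nodes -2, 4, 5:
  L_0(s) = (s - 4)(s - 5) / 42
  L_1(s) = (s + 2)(s - 5) / -6
  L_2(s) = (s + 2)(s - 4) / 7
Then g(s) = -1·L_0(s) + 41·L_1(s) + 55·L_2(s).
Expanding and collecting terms gives g(s) = s² + 5s + 5.
Evaluating at s = 0: g(0) = 5.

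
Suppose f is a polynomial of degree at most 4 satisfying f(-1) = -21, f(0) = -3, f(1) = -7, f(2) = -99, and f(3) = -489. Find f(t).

Using the Lagrange interpolation formula with nodes -1, 0, 1, 2, 3:
  L_0(t) = t(t - 1)(t - 2)(t - 3) / 24
  L_1(t) = (t + 1)(t - 1)(t - 2)(t - 3) / -6
  L_2(t) = (t + 1)t(t - 2)(t - 3) / 4
  L_3(t) = (t + 1)t(t - 1)(t - 3) / -6
  L_4(t) = (t + 1)t(t - 1)(t - 2) / 24
Then f(t) = -21·L_0(t) - 3·L_1(t) - 7·L_2(t) - 99·L_3(t) - 489·L_4(t).
Expanding and collecting terms gives f(t) = -6t^4 + t^3 - 5t^2 + 6t - 3.
Check: f(0) = -3. ✓

f(t) = -6t^4 + t^3 - 5t^2 + 6t - 3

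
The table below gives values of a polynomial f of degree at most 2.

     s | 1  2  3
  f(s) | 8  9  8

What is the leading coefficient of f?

Write f(s) = as^2 + bs + c. Substituting each data point gives a linear system:
  a + b + c = 8
  4a + 2b + c = 9
  9a + 3b + c = 8
Solving the system yields a = -1, b = 4, c = 5.
So f(s) = -s^2 + 4s + 5.
The leading coefficient is -1.

-1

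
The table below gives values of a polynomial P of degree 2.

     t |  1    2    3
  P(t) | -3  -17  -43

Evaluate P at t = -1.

Write P(t) = at^2 + bt + c. Substituting each data point gives a linear system:
  a + b + c = -3
  4a + 2b + c = -17
  9a + 3b + c = -43
Solving the system yields a = -6, b = 4, c = -1.
So P(t) = -6t² + 4t - 1.
Then P(-1) = -11.

-11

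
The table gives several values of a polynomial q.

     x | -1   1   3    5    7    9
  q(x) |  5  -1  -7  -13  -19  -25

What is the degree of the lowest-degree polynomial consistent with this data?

1

Forward differences of the values at x = -1, 1, 3, 5, 7, 9:
  q  : 5  -1  -7  -13  -19  -25
  Δ  : -6  -6  -6  -6  -6
  Δ^2: 0  0  0  0
  Δ^3: 0  0  0
  Δ^4: 0  0
  Δ^5: 0
The first differences are constant (-6) and nonzero, while all higher differences vanish, so the minimal degree is 1.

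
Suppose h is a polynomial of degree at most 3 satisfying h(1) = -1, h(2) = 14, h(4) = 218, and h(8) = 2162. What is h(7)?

1409

Write h(t) = at^3 + bt^2 + ct + d. Substituting each data point gives a linear system:
  a + b + c + d = -1
  8a + 4b + 2c + d = 14
  64a + 16b + 4c + d = 218
  512a + 64b + 8c + d = 2162
Solving the system yields a = 5, b = -6, c = -2, d = 2.
So h(t) = 5t^3 - 6t^2 - 2t + 2.
Then h(7) = 1409.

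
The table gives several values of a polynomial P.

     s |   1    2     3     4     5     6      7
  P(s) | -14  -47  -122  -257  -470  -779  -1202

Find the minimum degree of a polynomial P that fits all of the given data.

3

Forward differences of the values at s = 1, 2, 3, 4, 5, 6, 7:
  P  : -14  -47  -122  -257  -470  -779  -1202
  Δ  : -33  -75  -135  -213  -309  -423
  Δ^2: -42  -60  -78  -96  -114
  Δ^3: -18  -18  -18  -18
  Δ^4: 0  0  0
  Δ^5: 0  0
  Δ^6: 0
The third differences are constant (-18) and nonzero, while all higher differences vanish, so the minimal degree is 3.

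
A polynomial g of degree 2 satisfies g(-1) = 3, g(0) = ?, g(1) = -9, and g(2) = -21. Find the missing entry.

On equispaced nodes a degree-2 polynomial has vanishing third forward difference, so
  - g(-1) + 3·g(0) - 3·g(1) + g(2) = 0.
Substituting the known values and solving for g(0):
  3·g(0) = -3
  g(0) = -1.

-1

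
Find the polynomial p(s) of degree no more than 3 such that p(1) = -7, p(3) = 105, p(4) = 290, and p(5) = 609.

Write p(s) = as^3 + bs^2 + cs + d. Substituting each data point gives a linear system:
  a + b + c + d = -7
  27a + 9b + 3c + d = 105
  64a + 16b + 4c + d = 290
  125a + 25b + 5c + d = 609
Solving the system yields a = 6, b = -5, c = -2, d = -6.
So p(s) = 6s^3 - 5s^2 - 2s - 6.
Check: p(3) = 105. ✓

p(s) = 6s^3 - 5s^2 - 2s - 6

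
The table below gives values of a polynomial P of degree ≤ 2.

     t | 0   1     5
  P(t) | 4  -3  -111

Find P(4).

-72

Using the Lagrange interpolation formula with nodes 0, 1, 5:
  L_0(t) = (t - 1)(t - 5) / 5
  L_1(t) = t(t - 5) / -4
  L_2(t) = t(t - 1) / 20
Then P(t) = 4·L_0(t) - 3·L_1(t) - 111·L_2(t).
Expanding and collecting terms gives P(t) = -4t^2 - 3t + 4.
Evaluating at t = 4: P(4) = -72.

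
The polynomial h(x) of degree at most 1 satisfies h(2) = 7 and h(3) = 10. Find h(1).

Using the Lagrange interpolation formula with nodes 2, 3:
  L_0(x) = (x - 3) / -1
  L_1(x) = (x - 2) / 1
Then h(x) = 7·L_0(x) + 10·L_1(x).
Expanding and collecting terms gives h(x) = 3x + 1.
Evaluating at x = 1: h(1) = 4.

4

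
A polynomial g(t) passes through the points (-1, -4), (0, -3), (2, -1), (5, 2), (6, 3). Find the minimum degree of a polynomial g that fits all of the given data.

1

Divided differences on the nodes -1, 0, 2, 5, 6:
  order 0: -4  -3  -1  2  3
  order 1: 1  1  1  1
  order 2: 0  0  0
  order 3: 0  0
  order 4: 0
The order-1 divided differences are all 1 (nonzero) and every higher order vanishes, so the data lies on a polynomial of degree exactly 1.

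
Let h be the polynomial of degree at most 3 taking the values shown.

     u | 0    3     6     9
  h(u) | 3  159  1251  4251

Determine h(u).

h(u) = 6u^3 - 2u^2 + 4u + 3

Using the Lagrange interpolation formula with nodes 0, 3, 6, 9:
  L_0(u) = (u - 3)(u - 6)(u - 9) / -162
  L_1(u) = u(u - 6)(u - 9) / 54
  L_2(u) = u(u - 3)(u - 9) / -54
  L_3(u) = u(u - 3)(u - 6) / 162
Then h(u) = 3·L_0(u) + 159·L_1(u) + 1251·L_2(u) + 4251·L_3(u).
Expanding and collecting terms gives h(u) = 6u^3 - 2u^2 + 4u + 3.
Check: h(3) = 159. ✓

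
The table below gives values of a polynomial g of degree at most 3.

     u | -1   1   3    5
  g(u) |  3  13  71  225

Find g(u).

g(u) = u^3 + 3u^2 + 4u + 5

Write g(u) = au^3 + bu^2 + cu + d. Substituting each data point gives a linear system:
  -a + b - c + d = 3
  a + b + c + d = 13
  27a + 9b + 3c + d = 71
  125a + 25b + 5c + d = 225
Solving the system yields a = 1, b = 3, c = 4, d = 5.
So g(u) = u³ + 3u² + 4u + 5.
Check: g(1) = 13. ✓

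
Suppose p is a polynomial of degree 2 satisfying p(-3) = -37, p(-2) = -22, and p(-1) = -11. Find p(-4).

-56

Forward differences of the values at n = -3, -2, -1:
  p  : -37  -22  -11
  Δ  : 15  11
  Δ^2: -4
The second differences are constant, confirming degree 2.
Interpolating (Newton forward form) and evaluating at n = -4 gives p(-4) = -56.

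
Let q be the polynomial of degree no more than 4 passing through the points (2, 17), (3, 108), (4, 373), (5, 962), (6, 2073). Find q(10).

17377

Forward differences of the values at t = 2, 3, 4, 5, 6:
  q  : 17  108  373  962  2073
  Δ  : 91  265  589  1111
  Δ^2: 174  324  522
  Δ^3: 150  198
  Δ^4: 48
The fourth differences are constant, confirming degree 4.
Interpolating (Newton forward form) and evaluating at t = 10 gives q(10) = 17377.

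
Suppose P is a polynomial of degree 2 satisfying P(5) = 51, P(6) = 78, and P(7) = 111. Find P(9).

Using the Lagrange interpolation formula with nodes 5, 6, 7:
  L_0(n) = (n - 6)(n - 7) / 2
  L_1(n) = (n - 5)(n - 7) / -1
  L_2(n) = (n - 5)(n - 6) / 2
Then P(n) = 51·L_0(n) + 78·L_1(n) + 111·L_2(n).
Expanding and collecting terms gives P(n) = 3n^2 - 6n + 6.
Evaluating at n = 9: P(9) = 195.

195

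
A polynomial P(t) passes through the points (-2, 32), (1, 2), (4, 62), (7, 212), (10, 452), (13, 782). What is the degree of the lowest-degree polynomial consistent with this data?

Forward differences of the values at t = -2, 1, 4, 7, 10, 13:
  P  : 32  2  62  212  452  782
  Δ  : -30  60  150  240  330
  Δ^2: 90  90  90  90
  Δ^3: 0  0  0
  Δ^4: 0  0
  Δ^5: 0
The second differences are constant (90) and nonzero, while all higher differences vanish, so the minimal degree is 2.

2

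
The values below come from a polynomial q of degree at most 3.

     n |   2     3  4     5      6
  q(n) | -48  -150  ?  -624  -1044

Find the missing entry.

The 4 known points determine the degree-3 polynomial uniquely.
Write q(n) = an^3 + bn^2 + cn + d. Substituting each data point gives a linear system:
  8a + 4b + 2c + d = -48
  27a + 9b + 3c + d = -150
  125a + 25b + 5c + d = -624
  216a + 36b + 6c + d = -1044
Solving the system yields a = -4, b = -5, c = -1, d = 6.
So q(n) = -4n^3 - 5n^2 - n + 6.
Then q(4) = -334.

-334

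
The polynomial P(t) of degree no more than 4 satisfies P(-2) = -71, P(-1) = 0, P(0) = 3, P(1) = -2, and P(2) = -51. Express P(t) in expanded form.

Write P(t) = at^4 + bt^3 + ct^2 + dt + e. Substituting each data point gives a linear system:
  16a - 8b + 4c - 2d + e = -71
  a - b + c - d + e = 0
  e = 3
  a + b + c + d + e = -2
  16a + 8b + 4c + 2d + e = -51
Solving the system yields a = -4, b = 2, c = 0, d = -3, e = 3.
So P(t) = -4t^4 + 2t^3 - 3t + 3.
Check: P(-2) = -71. ✓

P(t) = -4t^4 + 2t^3 - 3t + 3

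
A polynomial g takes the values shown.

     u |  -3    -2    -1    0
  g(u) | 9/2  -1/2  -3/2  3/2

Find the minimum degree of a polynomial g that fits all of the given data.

2

Forward differences of the values at u = -3, -2, -1, 0:
  g  : 9/2  -1/2  -3/2  3/2
  Δ  : -5  -1  3
  Δ^2: 4  4
  Δ^3: 0
The second differences are constant (4) and nonzero, while all higher differences vanish, so the minimal degree is 2.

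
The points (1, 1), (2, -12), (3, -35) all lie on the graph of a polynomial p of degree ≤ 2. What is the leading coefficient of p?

Write p(s) = as^2 + bs + c. Substituting each data point gives a linear system:
  a + b + c = 1
  4a + 2b + c = -12
  9a + 3b + c = -35
Solving the system yields a = -5, b = 2, c = 4.
So p(s) = -5s² + 2s + 4.
The leading coefficient is -5.

-5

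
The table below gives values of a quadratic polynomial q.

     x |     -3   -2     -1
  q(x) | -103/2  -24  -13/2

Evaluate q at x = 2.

Forward differences of the values at x = -3, -2, -1:
  q  : -103/2  -24  -13/2
  Δ  : 55/2  35/2
  Δ^2: -10
The second differences are constant, confirming degree 2.
Interpolating (Newton forward form) and evaluating at x = 2 gives q(2) = -14.

-14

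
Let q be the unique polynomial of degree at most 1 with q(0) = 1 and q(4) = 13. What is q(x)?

Write q(x) = ax + b. Substituting each data point gives a linear system:
  b = 1
  4a + b = 13
Solving the system yields a = 3, b = 1.
So q(x) = 3x + 1.
Check: q(0) = 1. ✓

q(x) = 3x + 1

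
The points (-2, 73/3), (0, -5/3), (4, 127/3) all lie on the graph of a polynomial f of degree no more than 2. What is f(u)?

Write f(u) = au^2 + bu + c. Substituting each data point gives a linear system:
  4a - 2b + c = 73/3
  c = -5/3
  16a + 4b + c = 127/3
Solving the system yields a = 4, b = -5, c = -5/3.
So f(u) = 4u^2 - 5u - 5/3.
Check: f(-2) = 73/3. ✓

f(u) = 4u^2 - 5u - 5/3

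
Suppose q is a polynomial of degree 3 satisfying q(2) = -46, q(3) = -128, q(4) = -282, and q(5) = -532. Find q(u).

q(u) = -4u^3 - 6u - 2

Using the Lagrange interpolation formula with nodes 2, 3, 4, 5:
  L_0(u) = (u - 3)(u - 4)(u - 5) / -6
  L_1(u) = (u - 2)(u - 4)(u - 5) / 2
  L_2(u) = (u - 2)(u - 3)(u - 5) / -2
  L_3(u) = (u - 2)(u - 3)(u - 4) / 6
Then q(u) = -46·L_0(u) - 128·L_1(u) - 282·L_2(u) - 532·L_3(u).
Expanding and collecting terms gives q(u) = -4u³ - 6u - 2.
Check: q(3) = -128. ✓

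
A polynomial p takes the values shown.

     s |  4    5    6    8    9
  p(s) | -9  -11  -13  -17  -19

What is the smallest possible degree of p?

Divided differences on the nodes 4, 5, 6, 8, 9:
  order 0: -9  -11  -13  -17  -19
  order 1: -2  -2  -2  -2
  order 2: 0  0  0
  order 3: 0  0
  order 4: 0
The order-1 divided differences are all -2 (nonzero) and every higher order vanishes, so the data lies on a polynomial of degree exactly 1.

1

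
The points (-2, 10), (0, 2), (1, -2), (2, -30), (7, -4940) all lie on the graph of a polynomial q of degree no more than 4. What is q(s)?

Write q(s) = as^4 + bs^3 + cs^2 + ds + e. Substituting each data point gives a linear system:
  16a - 8b + 4c - 2d + e = 10
  e = 2
  a + b + c + d + e = -2
  16a + 8b + 4c + 2d + e = -30
  2401a + 343b + 49c + 7d + e = -4940
Solving the system yields a = -2, b = -1, c = 5, d = -6, e = 2.
So q(s) = -2s^4 - s^3 + 5s^2 - 6s + 2.
Check: q(2) = -30. ✓

q(s) = -2s^4 - s^3 + 5s^2 - 6s + 2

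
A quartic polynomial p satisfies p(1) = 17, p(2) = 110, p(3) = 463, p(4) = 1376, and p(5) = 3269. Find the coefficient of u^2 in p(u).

5

Write p(u) = au^4 + bu^3 + cu^2 + du + e. Substituting each data point gives a linear system:
  a + b + c + d + e = 17
  16a + 8b + 4c + 2d + e = 110
  81a + 27b + 9c + 3d + e = 463
  256a + 64b + 16c + 4d + e = 1376
  625a + 125b + 25c + 5d + e = 3269
Solving the system yields a = 5, b = 0, c = 5, d = 3, e = 4.
So p(u) = 5u^4 + 5u^2 + 3u + 4.
The coefficient of u^2 is 5.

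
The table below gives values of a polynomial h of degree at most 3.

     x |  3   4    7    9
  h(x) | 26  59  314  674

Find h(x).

h(x) = x^3 - x^2 + 3x - 1

Write h(x) = ax^3 + bx^2 + cx + d. Substituting each data point gives a linear system:
  27a + 9b + 3c + d = 26
  64a + 16b + 4c + d = 59
  343a + 49b + 7c + d = 314
  729a + 81b + 9c + d = 674
Solving the system yields a = 1, b = -1, c = 3, d = -1.
So h(x) = x^3 - x^2 + 3x - 1.
Check: h(9) = 674. ✓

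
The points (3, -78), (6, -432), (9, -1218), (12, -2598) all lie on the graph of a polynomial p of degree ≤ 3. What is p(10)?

Forward differences of the values at x = 3, 6, 9, 12:
  p  : -78  -432  -1218  -2598
  Δ  : -354  -786  -1380
  Δ^2: -432  -594
  Δ^3: -162
The third differences are constant, confirming degree 3.
Interpolating (Newton forward form) and evaluating at x = 10 gives p(10) = -1604.

-1604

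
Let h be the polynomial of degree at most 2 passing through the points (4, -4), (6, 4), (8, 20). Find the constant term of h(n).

Write h(n) = an^2 + bn + c. Substituting each data point gives a linear system:
  16a + 4b + c = -4
  36a + 6b + c = 4
  64a + 8b + c = 20
Solving the system yields a = 1, b = -6, c = 4.
So h(n) = n^2 - 6n + 4.
The constant term is 4.

4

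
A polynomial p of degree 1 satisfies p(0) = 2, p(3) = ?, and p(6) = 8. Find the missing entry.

5

The 2 known points determine the degree-1 polynomial uniquely.
Write p(s) = as + b. Substituting each data point gives a linear system:
  b = 2
  6a + b = 8
Solving the system yields a = 1, b = 2.
So p(s) = s + 2.
Then p(3) = 5.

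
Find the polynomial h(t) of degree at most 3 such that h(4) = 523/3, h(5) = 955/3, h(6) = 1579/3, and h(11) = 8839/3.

h(t) = 2t^3 + 2t^2 + 4t - 5/3

Write h(t) = at^3 + bt^2 + ct + d. Substituting each data point gives a linear system:
  64a + 16b + 4c + d = 523/3
  125a + 25b + 5c + d = 955/3
  216a + 36b + 6c + d = 1579/3
  1331a + 121b + 11c + d = 8839/3
Solving the system yields a = 2, b = 2, c = 4, d = -5/3.
So h(t) = 2t^3 + 2t^2 + 4t - 5/3.
Check: h(11) = 8839/3. ✓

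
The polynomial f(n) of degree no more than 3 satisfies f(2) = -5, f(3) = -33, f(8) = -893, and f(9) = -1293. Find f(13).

Write f(n) = an^3 + bn^2 + cn + d. Substituting each data point gives a linear system:
  8a + 4b + 2c + d = -5
  27a + 9b + 3c + d = -33
  512a + 64b + 8c + d = -893
  729a + 81b + 9c + d = -1293
Solving the system yields a = -2, b = 2, c = 0, d = 3.
So f(n) = -2n³ + 2n² + 3.
Then f(13) = -4053.

-4053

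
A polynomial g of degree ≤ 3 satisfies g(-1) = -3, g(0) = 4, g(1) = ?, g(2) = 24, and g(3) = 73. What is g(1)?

On equispaced nodes a degree-3 polynomial has vanishing fourth forward difference, so
  g(-1) - 4·g(0) + 6·g(1) - 4·g(2) + g(3) = 0.
Substituting the known values and solving for g(1):
  6·g(1) = 42
  g(1) = 7.

7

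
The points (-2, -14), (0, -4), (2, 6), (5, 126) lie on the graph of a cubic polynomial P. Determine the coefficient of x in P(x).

1

Write P(x) = ax^3 + bx^2 + cx + d. Substituting each data point gives a linear system:
  -8a + 4b - 2c + d = -14
  d = -4
  8a + 4b + 2c + d = 6
  125a + 25b + 5c + d = 126
Solving the system yields a = 1, b = 0, c = 1, d = -4.
So P(x) = x^3 + x - 4.
The coefficient of x is 1.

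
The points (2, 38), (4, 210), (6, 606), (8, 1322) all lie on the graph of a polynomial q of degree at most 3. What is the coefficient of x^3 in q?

2

Write q(x) = ax^3 + bx^2 + cx + d. Substituting each data point gives a linear system:
  8a + 4b + 2c + d = 38
  64a + 16b + 4c + d = 210
  216a + 36b + 6c + d = 606
  512a + 64b + 8c + d = 1322
Solving the system yields a = 2, b = 4, c = 6, d = -6.
So q(x) = 2x³ + 4x² + 6x - 6.
The leading coefficient is 2.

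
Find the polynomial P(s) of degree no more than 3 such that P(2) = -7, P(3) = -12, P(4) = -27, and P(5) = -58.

Write P(s) = as^3 + bs^2 + cs + d. Substituting each data point gives a linear system:
  8a + 4b + 2c + d = -7
  27a + 9b + 3c + d = -12
  64a + 16b + 4c + d = -27
  125a + 25b + 5c + d = -58
Solving the system yields a = -1, b = 4, c = -6, d = -3.
So P(s) = -s^3 + 4s^2 - 6s - 3.
Check: P(4) = -27. ✓

P(s) = -s^3 + 4s^2 - 6s - 3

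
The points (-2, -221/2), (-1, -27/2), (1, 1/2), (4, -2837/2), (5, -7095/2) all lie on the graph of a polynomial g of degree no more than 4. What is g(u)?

g(u) = -6u^4 + u^3 + 2u^2 + 6u - 5/2

Write g(u) = au^4 + bu^3 + cu^2 + du + e. Substituting each data point gives a linear system:
  16a - 8b + 4c - 2d + e = -221/2
  a - b + c - d + e = -27/2
  a + b + c + d + e = 1/2
  256a + 64b + 16c + 4d + e = -2837/2
  625a + 125b + 25c + 5d + e = -7095/2
Solving the system yields a = -6, b = 1, c = 2, d = 6, e = -5/2.
So g(u) = -6u^4 + u^3 + 2u^2 + 6u - 5/2.
Check: g(4) = -2837/2. ✓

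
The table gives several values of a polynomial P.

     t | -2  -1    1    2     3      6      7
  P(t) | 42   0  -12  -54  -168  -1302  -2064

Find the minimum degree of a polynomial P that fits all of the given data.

3

Divided differences on the nodes -2, -1, 1, 2, 3, 6, 7:
  order 0: 42  0  -12  -54  -168  -1302  -2064
  order 1: -42  -6  -42  -114  -378  -762
  order 2: 12  -12  -36  -66  -96
  order 3: -6  -6  -6  -6
  order 4: 0  0  0
  order 5: 0  0
  order 6: 0
The order-3 divided differences are all -6 (nonzero) and every higher order vanishes, so the data lies on a polynomial of degree exactly 3.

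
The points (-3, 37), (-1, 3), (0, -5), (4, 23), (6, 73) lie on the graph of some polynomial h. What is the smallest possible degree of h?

2

Divided differences on the nodes -3, -1, 0, 4, 6:
  order 0: 37  3  -5  23  73
  order 1: -17  -8  7  25
  order 2: 3  3  3
  order 3: 0  0
  order 4: 0
The order-2 divided differences are all 3 (nonzero) and every higher order vanishes, so the data lies on a polynomial of degree exactly 2.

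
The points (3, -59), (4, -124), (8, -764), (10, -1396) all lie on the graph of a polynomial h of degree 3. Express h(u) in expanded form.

h(u) = -u^3 - 4u^2 + 4

Using the Lagrange interpolation formula with nodes 3, 4, 8, 10:
  L_0(u) = (u - 4)(u - 8)(u - 10) / -35
  L_1(u) = (u - 3)(u - 8)(u - 10) / 24
  L_2(u) = (u - 3)(u - 4)(u - 10) / -40
  L_3(u) = (u - 3)(u - 4)(u - 8) / 84
Then h(u) = -59·L_0(u) - 124·L_1(u) - 764·L_2(u) - 1396·L_3(u).
Expanding and collecting terms gives h(u) = -u³ - 4u² + 4.
Check: h(8) = -764. ✓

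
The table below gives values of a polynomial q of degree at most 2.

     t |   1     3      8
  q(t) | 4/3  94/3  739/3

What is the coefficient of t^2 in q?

Write q(t) = at^2 + bt + c. Substituting each data point gives a linear system:
  a + b + c = 4/3
  9a + 3b + c = 94/3
  64a + 8b + c = 739/3
Solving the system yields a = 4, b = -1, c = -5/3.
So q(t) = 4t² - t - 5/3.
The leading coefficient is 4.

4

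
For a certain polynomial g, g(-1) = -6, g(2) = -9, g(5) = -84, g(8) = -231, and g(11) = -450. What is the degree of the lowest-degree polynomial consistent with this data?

Forward differences of the values at u = -1, 2, 5, 8, 11:
  g  : -6  -9  -84  -231  -450
  Δ  : -3  -75  -147  -219
  Δ^2: -72  -72  -72
  Δ^3: 0  0
  Δ^4: 0
The second differences are constant (-72) and nonzero, while all higher differences vanish, so the minimal degree is 2.

2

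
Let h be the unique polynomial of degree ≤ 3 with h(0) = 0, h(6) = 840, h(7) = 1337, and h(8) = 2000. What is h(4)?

248

Using the Lagrange interpolation formula with nodes 0, 6, 7, 8:
  L_0(n) = (n - 6)(n - 7)(n - 8) / -336
  L_1(n) = n(n - 7)(n - 8) / 12
  L_2(n) = n(n - 6)(n - 8) / -7
  L_3(n) = n(n - 6)(n - 7) / 16
Then h(n) = 0·L_0(n) + 840·L_1(n) + 1337·L_2(n) + 2000·L_3(n).
Expanding and collecting terms gives h(n) = 4n³ - n² + 2n.
Evaluating at n = 4: h(4) = 248.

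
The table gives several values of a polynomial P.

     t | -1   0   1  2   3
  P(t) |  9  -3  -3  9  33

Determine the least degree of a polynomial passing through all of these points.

Forward differences of the values at t = -1, 0, 1, 2, 3:
  P  : 9  -3  -3  9  33
  Δ  : -12  0  12  24
  Δ^2: 12  12  12
  Δ^3: 0  0
  Δ^4: 0
The second differences are constant (12) and nonzero, while all higher differences vanish, so the minimal degree is 2.

2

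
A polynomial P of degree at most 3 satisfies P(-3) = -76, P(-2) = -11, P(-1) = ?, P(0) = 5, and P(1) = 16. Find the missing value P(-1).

6

The 4 known points determine the degree-3 polynomial uniquely.
Write P(t) = at^3 + bt^2 + ct + d. Substituting each data point gives a linear system:
  -27a + 9b - 3c + d = -76
  -8a + 4b - 2c + d = -11
  d = 5
  a + b + c + d = 16
Solving the system yields a = 5, b = 6, c = 0, d = 5.
So P(t) = 5t^3 + 6t^2 + 5.
Then P(-1) = 6.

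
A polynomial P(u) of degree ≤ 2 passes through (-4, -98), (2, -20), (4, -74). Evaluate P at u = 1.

Using the Lagrange interpolation formula with nodes -4, 2, 4:
  L_0(u) = (u - 2)(u - 4) / 48
  L_1(u) = (u + 4)(u - 4) / -12
  L_2(u) = (u + 4)(u - 2) / 16
Then P(u) = -98·L_0(u) - 20·L_1(u) - 74·L_2(u).
Expanding and collecting terms gives P(u) = -5u² + 3u - 6.
Evaluating at u = 1: P(1) = -8.

-8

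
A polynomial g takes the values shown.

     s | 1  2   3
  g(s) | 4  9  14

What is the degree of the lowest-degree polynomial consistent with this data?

Forward differences of the values at s = 1, 2, 3:
  g  : 4  9  14
  Δ  : 5  5
  Δ^2: 0
The first differences are constant (5) and nonzero, while all higher differences vanish, so the minimal degree is 1.

1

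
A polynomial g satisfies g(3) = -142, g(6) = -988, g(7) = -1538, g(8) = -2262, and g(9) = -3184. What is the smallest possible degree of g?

Divided differences on the nodes 3, 6, 7, 8, 9:
  order 0: -142  -988  -1538  -2262  -3184
  order 1: -282  -550  -724  -922
  order 2: -67  -87  -99
  order 3: -4  -4
  order 4: 0
The order-3 divided differences are all -4 (nonzero) and every higher order vanishes, so the data lies on a polynomial of degree exactly 3.

3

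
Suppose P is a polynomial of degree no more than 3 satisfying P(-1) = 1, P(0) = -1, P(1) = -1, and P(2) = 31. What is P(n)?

Write P(n) = an^3 + bn^2 + cn + d. Substituting each data point gives a linear system:
  -a + b - c + d = 1
  d = -1
  a + b + c + d = -1
  8a + 4b + 2c + d = 31
Solving the system yields a = 5, b = 1, c = -6, d = -1.
So P(n) = 5n³ + n² - 6n - 1.
Check: P(1) = -1. ✓

P(n) = 5n^3 + n^2 - 6n - 1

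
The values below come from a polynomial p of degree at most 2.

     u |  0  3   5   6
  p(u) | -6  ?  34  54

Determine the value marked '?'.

6

The 3 known points determine the degree-2 polynomial uniquely.
Write p(u) = au^2 + bu + c. Substituting each data point gives a linear system:
  c = -6
  25a + 5b + c = 34
  36a + 6b + c = 54
Solving the system yields a = 2, b = -2, c = -6.
So p(u) = 2u² - 2u - 6.
Then p(3) = 6.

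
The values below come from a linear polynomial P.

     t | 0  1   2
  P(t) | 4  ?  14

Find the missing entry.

On equispaced nodes a degree-1 polynomial has vanishing second forward difference, so
  P(0) - 2·P(1) + P(2) = 0.
Substituting the known values and solving for P(1):
  -2·P(1) = -18
  P(1) = 9.

9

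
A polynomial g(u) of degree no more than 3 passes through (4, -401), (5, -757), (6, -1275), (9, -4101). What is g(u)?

Using the Lagrange interpolation formula with nodes 4, 5, 6, 9:
  L_0(u) = (u - 5)(u - 6)(u - 9) / -10
  L_1(u) = (u - 4)(u - 6)(u - 9) / 4
  L_2(u) = (u - 4)(u - 5)(u - 9) / -6
  L_3(u) = (u - 4)(u - 5)(u - 6) / 60
Then g(u) = -401·L_0(u) - 757·L_1(u) - 1275·L_2(u) - 4101·L_3(u).
Expanding and collecting terms gives g(u) = -5u^3 - 6u^2 + 3u + 3.
Check: g(9) = -4101. ✓

g(u) = -5u^3 - 6u^2 + 3u + 3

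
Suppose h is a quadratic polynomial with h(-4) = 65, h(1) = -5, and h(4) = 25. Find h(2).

Write h(n) = an^2 + bn + c. Substituting each data point gives a linear system:
  16a - 4b + c = 65
  a + b + c = -5
  16a + 4b + c = 25
Solving the system yields a = 3, b = -5, c = -3.
So h(n) = 3n^2 - 5n - 3.
Then h(2) = -1.

-1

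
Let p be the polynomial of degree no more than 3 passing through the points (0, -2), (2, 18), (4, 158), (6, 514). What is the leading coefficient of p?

Write p(x) = ax^3 + bx^2 + cx + d. Substituting each data point gives a linear system:
  d = -2
  8a + 4b + 2c + d = 18
  64a + 16b + 4c + d = 158
  216a + 36b + 6c + d = 514
Solving the system yields a = 2, b = 3, c = -4, d = -2.
So p(x) = 2x^3 + 3x^2 - 4x - 2.
The leading coefficient is 2.

2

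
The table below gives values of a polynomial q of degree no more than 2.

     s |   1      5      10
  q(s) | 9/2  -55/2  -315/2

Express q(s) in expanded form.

Using the Lagrange interpolation formula with nodes 1, 5, 10:
  L_0(s) = (s - 5)(s - 10) / 36
  L_1(s) = (s - 1)(s - 10) / -20
  L_2(s) = (s - 1)(s - 5) / 45
Then q(s) = 9/2·L_0(s) - 55/2·L_1(s) - 315/2·L_2(s).
Expanding and collecting terms gives q(s) = -2s² + 4s + 5/2.
Check: q(1) = 9/2. ✓

q(s) = -2s^2 + 4s + 5/2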